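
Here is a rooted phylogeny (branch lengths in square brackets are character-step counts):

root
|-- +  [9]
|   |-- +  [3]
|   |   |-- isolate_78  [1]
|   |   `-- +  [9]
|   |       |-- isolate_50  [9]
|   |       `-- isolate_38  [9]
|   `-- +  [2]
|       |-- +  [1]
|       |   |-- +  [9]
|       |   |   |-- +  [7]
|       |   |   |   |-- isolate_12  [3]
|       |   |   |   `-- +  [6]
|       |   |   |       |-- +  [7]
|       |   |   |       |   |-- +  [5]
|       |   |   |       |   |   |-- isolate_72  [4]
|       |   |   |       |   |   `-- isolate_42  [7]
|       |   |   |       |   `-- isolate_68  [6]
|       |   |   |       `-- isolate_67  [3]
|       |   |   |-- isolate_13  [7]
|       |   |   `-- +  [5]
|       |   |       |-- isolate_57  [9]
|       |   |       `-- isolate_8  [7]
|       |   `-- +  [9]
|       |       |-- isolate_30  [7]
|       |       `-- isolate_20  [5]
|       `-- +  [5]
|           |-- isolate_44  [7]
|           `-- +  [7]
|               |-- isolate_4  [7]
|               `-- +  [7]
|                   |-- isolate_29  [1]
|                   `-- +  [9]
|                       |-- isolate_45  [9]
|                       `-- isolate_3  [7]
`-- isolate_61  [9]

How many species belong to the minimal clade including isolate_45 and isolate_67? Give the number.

15

The MRCA of isolate_45 and isolate_67 is the node subtending ((((isolate_12,(((isolate_72,isolate_42),isolate_68),isolate_67)),isolate_13,(isolate_57,isolate_8)),(isolate_30,isolate_20)),(isolate_44,(isolate_4,(isolate_29,(isolate_45,isolate_3))))).
That clade contains 15 terminal taxa: isolate_12, isolate_13, isolate_20, isolate_29, isolate_3, isolate_30, isolate_4, isolate_42, isolate_44, isolate_45, isolate_57, isolate_67, isolate_68, isolate_72, isolate_8.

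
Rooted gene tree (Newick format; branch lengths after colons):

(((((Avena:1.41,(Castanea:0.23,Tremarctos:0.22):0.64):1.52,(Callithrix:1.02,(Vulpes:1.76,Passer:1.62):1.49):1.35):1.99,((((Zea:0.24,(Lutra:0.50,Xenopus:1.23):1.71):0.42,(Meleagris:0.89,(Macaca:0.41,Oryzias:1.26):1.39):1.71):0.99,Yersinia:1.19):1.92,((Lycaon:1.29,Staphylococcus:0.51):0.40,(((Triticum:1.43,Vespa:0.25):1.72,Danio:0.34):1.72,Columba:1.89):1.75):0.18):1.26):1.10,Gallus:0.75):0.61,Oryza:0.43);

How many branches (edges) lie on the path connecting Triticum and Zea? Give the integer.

9

The MRCA of Triticum and Zea is the node subtending ((((Zea,(Lutra,Xenopus)),(Meleagris,(Macaca,Oryzias))),Yersinia),((Lycaon,Staphylococcus),(((Triticum,Vespa),Danio),Columba))).
From Triticum up to that node: 5 branches. From Zea up to the same node: 4 branches. Total: 5 + 4 = 9.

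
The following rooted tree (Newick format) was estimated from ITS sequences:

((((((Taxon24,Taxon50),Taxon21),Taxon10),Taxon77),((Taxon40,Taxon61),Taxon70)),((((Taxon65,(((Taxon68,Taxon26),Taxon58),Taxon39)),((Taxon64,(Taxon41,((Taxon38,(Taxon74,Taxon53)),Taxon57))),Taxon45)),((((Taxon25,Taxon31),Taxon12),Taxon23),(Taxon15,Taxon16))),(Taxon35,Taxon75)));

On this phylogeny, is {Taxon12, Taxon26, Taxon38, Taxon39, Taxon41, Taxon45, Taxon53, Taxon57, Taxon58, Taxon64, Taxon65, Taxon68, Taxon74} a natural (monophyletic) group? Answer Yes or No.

No

The MRCA of the listed taxa subtends (((Taxon65,(((Taxon68,Taxon26),Taxon58),Taxon39)),((Taxon64,(Taxon41,((Taxon38,(Taxon74,Taxon53)),Taxon57))),Taxon45)),((((Taxon25,Taxon31),Taxon12),Taxon23),(Taxon15,Taxon16))).
That clade also contains Taxon15, Taxon16, Taxon23, Taxon25, Taxon31, which are not in the proposed group, so the group is not monophyletic.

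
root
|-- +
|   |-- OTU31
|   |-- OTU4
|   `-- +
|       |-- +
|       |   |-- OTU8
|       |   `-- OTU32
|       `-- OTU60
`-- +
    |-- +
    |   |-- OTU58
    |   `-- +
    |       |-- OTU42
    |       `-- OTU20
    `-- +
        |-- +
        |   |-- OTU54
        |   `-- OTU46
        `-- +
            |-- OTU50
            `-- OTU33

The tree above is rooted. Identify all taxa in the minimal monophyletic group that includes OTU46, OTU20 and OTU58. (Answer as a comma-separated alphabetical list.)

Tracing OTU46: it sits inside (OTU54,OTU46).
Tracing OTU20: it sits inside (OTU42,OTU20).
Tracing OTU58: it sits inside (OTU58,(OTU42,OTU20)).
The smallest clade enclosing all 3 is ((OTU58,(OTU42,OTU20)),((OTU54,OTU46),(OTU50,OTU33))); the answer is its 7 terminal taxa in alphabetical order.

OTU20, OTU33, OTU42, OTU46, OTU50, OTU54, OTU58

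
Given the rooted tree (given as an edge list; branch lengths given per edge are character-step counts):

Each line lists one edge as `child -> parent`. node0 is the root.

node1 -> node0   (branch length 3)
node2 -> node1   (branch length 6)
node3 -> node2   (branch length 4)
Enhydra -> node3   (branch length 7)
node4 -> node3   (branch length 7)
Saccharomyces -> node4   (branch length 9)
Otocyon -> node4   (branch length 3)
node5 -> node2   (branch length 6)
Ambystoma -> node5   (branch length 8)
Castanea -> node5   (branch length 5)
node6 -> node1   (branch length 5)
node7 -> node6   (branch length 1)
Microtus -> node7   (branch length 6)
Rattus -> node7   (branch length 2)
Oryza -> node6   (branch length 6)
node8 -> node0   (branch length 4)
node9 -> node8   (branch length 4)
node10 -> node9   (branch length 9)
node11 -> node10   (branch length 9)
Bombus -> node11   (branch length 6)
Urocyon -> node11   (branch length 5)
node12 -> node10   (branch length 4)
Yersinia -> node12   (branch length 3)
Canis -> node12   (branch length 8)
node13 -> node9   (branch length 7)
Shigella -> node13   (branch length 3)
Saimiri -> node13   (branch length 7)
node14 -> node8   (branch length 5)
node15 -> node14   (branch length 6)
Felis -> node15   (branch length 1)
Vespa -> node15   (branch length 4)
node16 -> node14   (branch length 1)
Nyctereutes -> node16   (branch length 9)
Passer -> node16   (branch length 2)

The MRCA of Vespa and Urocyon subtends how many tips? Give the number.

10

The MRCA of Vespa and Urocyon is the node subtending ((((Bombus,Urocyon),(Yersinia,Canis)),(Shigella,Saimiri)),((Felis,Vespa),(Nyctereutes,Passer))).
That clade contains 10 terminal taxa: Bombus, Canis, Felis, Nyctereutes, Passer, Saimiri, Shigella, Urocyon, Vespa, Yersinia.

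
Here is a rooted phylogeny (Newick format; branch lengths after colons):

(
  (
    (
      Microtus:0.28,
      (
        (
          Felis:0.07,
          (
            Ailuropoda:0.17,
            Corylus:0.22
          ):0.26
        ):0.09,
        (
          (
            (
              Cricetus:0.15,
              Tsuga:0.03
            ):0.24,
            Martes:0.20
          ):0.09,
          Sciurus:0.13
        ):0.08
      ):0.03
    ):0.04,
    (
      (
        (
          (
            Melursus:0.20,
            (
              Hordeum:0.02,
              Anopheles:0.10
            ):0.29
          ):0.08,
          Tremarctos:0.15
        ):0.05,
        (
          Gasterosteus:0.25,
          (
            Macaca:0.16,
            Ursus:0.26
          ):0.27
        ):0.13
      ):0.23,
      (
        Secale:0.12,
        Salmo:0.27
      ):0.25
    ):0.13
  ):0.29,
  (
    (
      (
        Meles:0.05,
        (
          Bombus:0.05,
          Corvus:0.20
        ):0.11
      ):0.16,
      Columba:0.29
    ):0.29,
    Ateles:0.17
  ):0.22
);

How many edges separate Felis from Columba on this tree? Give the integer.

8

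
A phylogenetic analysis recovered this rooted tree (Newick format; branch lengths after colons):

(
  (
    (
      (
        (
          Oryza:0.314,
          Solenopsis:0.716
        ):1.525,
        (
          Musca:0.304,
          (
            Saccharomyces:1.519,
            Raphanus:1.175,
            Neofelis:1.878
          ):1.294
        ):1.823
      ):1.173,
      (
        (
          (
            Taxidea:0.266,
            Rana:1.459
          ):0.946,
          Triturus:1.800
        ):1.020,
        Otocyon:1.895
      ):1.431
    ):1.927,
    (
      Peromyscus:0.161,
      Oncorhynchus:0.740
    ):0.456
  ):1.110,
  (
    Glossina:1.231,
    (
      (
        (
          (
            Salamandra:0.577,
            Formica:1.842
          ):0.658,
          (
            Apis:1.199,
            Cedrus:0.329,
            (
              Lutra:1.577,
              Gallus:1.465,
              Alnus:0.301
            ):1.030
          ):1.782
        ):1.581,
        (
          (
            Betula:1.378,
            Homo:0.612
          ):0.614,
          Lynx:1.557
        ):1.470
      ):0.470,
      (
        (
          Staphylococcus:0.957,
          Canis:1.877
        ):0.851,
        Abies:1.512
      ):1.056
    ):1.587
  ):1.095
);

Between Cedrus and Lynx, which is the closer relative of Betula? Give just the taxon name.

Lynx

The MRCA of Betula and Lynx subtends ((Betula,Homo),Lynx) (3 taxa).
The MRCA of Betula and Cedrus subtends (((Salamandra,Formica),(Apis,Cedrus,(Lutra,Gallus,Alnus))),((Betula,Homo),Lynx)) (10 taxa).
The first is nested inside the second, so Betula shares a more recent common ancestor with Lynx.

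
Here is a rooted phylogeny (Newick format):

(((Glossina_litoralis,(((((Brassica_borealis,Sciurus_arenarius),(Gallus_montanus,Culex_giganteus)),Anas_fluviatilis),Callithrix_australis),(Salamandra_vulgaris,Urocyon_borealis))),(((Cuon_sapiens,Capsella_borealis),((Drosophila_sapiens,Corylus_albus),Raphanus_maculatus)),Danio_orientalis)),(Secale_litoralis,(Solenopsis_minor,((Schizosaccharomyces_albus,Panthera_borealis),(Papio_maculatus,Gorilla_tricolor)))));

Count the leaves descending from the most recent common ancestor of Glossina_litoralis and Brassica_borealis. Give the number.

The MRCA of Glossina_litoralis and Brassica_borealis is the node subtending (Glossina_litoralis,(((((Brassica_borealis,Sciurus_arenarius),(Gallus_montanus,Culex_giganteus)),Anas_fluviatilis),Callithrix_australis),(Salamandra_vulgaris,Urocyon_borealis))).
That clade contains 9 terminal taxa: Anas_fluviatilis, Brassica_borealis, Callithrix_australis, Culex_giganteus, Gallus_montanus, Glossina_litoralis, Salamandra_vulgaris, Sciurus_arenarius, Urocyon_borealis.

9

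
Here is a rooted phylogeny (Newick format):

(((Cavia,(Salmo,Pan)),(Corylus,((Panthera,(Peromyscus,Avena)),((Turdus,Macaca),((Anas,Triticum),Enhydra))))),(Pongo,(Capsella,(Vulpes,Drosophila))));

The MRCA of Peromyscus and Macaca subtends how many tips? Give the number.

The MRCA of Peromyscus and Macaca is the node subtending ((Panthera,(Peromyscus,Avena)),((Turdus,Macaca),((Anas,Triticum),Enhydra))).
That clade contains 8 terminal taxa: Anas, Avena, Enhydra, Macaca, Panthera, Peromyscus, Triticum, Turdus.

8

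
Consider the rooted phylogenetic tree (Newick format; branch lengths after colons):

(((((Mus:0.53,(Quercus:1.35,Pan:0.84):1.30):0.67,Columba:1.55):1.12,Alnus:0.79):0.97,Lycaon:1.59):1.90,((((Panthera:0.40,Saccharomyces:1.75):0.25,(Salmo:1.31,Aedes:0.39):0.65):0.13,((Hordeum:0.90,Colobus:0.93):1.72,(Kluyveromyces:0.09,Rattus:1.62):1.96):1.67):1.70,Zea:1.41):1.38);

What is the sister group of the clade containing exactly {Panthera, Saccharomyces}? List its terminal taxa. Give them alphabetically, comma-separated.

Aedes, Salmo

The clade containing exactly {Panthera, Saccharomyces} attaches to the tree at the node subtending ((Panthera,Saccharomyces),(Salmo,Aedes)).
The other lineage descending from that same node — the sister group — is (Salmo,Aedes); its 2 tips in alphabetical order are the answer.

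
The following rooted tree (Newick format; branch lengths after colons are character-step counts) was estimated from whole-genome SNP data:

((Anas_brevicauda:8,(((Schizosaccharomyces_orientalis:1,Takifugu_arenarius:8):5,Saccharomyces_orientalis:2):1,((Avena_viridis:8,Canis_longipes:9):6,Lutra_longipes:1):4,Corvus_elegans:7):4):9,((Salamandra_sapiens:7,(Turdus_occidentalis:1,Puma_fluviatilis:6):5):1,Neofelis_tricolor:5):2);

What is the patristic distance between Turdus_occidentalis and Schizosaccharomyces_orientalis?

29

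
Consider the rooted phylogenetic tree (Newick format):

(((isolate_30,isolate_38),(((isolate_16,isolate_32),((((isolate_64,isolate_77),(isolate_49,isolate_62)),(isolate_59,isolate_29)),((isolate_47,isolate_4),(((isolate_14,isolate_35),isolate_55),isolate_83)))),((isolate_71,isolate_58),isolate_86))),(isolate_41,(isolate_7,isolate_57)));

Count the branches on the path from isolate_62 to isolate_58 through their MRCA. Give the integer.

9

The MRCA of isolate_62 and isolate_58 is the node subtending (((isolate_16,isolate_32),((((isolate_64,isolate_77),(isolate_49,isolate_62)),(isolate_59,isolate_29)),((isolate_47,isolate_4),(((isolate_14,isolate_35),isolate_55),isolate_83)))),((isolate_71,isolate_58),isolate_86)).
From isolate_62 up to that node: 6 branches. From isolate_58 up to the same node: 3 branches. Total: 6 + 3 = 9.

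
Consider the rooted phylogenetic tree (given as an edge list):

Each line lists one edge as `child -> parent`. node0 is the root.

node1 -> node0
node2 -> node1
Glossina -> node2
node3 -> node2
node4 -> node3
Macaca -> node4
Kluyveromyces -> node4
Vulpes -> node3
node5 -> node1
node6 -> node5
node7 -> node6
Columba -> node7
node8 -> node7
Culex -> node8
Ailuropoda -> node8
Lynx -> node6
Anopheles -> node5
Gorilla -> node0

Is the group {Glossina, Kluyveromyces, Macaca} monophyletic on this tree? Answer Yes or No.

The MRCA of the listed taxa subtends (Glossina,((Macaca,Kluyveromyces),Vulpes)).
That clade also contains Vulpes, which is not in the proposed group, so the group is not monophyletic.

No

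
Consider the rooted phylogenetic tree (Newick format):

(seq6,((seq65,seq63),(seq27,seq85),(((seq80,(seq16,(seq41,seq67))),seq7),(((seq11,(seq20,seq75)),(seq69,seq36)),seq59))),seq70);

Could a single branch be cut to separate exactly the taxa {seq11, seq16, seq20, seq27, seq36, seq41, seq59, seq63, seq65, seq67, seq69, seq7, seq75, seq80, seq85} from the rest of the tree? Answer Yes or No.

The most recent common ancestor of these taxa subtends ((seq65,seq63),(seq27,seq85),(((seq80,(seq16,(seq41,seq67))),seq7),(((seq11,(seq20,seq75)),(seq69,seq36)),seq59))).
That clade has exactly 15 tips — every listed taxon and nothing else — so the group is monophyletic.

Yes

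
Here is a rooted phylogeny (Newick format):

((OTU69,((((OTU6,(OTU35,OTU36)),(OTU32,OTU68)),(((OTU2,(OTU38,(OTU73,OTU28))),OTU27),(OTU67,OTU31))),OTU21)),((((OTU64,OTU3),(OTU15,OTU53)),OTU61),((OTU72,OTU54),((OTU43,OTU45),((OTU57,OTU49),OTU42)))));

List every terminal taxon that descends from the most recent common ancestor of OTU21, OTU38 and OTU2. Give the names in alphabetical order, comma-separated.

OTU2, OTU21, OTU27, OTU28, OTU31, OTU32, OTU35, OTU36, OTU38, OTU6, OTU67, OTU68, OTU73

Tracing OTU21: it sits inside ((((OTU6,(OTU35,OTU36)),(OTU32,OTU68)),(((OTU2,(OTU38,(OTU73,OTU28))),OTU27),(OTU67,OTU31))),OTU21).
Tracing OTU38: it sits inside (OTU38,(OTU73,OTU28)).
Tracing OTU2: it sits inside (OTU2,(OTU38,(OTU73,OTU28))).
The smallest clade enclosing all 3 is ((((OTU6,(OTU35,OTU36)),(OTU32,OTU68)),(((OTU2,(OTU38,(OTU73,OTU28))),OTU27),(OTU67,OTU31))),OTU21); the answer is its 13 terminal taxa in alphabetical order.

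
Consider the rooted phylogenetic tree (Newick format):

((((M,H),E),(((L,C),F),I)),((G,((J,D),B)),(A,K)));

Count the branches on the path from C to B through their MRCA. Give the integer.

The MRCA of C and B is the root of the tree.
From C up to that node: 5 branches. From B up to the same node: 4 branches. Total: 5 + 4 = 9.

9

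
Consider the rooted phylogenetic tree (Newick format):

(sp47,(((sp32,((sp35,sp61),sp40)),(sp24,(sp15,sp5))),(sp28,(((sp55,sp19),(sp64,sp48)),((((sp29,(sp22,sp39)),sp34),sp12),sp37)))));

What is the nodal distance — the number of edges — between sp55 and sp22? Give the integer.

9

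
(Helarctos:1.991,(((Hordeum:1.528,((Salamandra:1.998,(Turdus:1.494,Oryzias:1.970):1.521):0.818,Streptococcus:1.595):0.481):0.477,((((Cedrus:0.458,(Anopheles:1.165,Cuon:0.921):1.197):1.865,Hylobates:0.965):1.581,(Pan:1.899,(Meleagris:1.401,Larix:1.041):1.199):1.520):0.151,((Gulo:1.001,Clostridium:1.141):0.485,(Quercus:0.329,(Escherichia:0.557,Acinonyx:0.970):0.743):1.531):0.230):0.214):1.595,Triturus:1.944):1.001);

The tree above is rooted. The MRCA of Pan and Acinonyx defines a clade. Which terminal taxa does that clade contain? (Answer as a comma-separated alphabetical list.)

Tracing Pan: it sits inside (Pan,(Meleagris,Larix)).
Tracing Acinonyx: it sits inside (Escherichia,Acinonyx).
The smallest clade enclosing both is ((((Cedrus,(Anopheles,Cuon)),Hylobates),(Pan,(Meleagris,Larix))),((Gulo,Clostridium),(Quercus,(Escherichia,Acinonyx)))); the answer is its 12 terminal taxa in alphabetical order.

Acinonyx, Anopheles, Cedrus, Clostridium, Cuon, Escherichia, Gulo, Hylobates, Larix, Meleagris, Pan, Quercus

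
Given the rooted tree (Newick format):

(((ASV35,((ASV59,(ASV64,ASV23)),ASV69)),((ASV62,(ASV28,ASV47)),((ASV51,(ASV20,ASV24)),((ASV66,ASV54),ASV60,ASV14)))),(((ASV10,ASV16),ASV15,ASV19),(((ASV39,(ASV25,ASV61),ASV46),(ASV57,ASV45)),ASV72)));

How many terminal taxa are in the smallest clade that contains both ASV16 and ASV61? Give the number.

The MRCA of ASV16 and ASV61 is the node subtending (((ASV10,ASV16),ASV15,ASV19),(((ASV39,(ASV25,ASV61),ASV46),(ASV57,ASV45)),ASV72)).
That clade contains 11 terminal taxa: ASV10, ASV15, ASV16, ASV19, ASV25, ASV39, ASV45, ASV46, ASV57, ASV61, ASV72.

11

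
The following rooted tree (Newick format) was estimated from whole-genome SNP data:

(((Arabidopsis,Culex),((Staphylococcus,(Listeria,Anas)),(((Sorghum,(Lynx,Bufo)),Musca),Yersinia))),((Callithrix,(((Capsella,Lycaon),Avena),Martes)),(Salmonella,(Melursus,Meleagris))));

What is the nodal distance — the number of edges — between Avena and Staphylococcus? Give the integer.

The MRCA of Avena and Staphylococcus is the root of the tree.
From Avena up to that node: 5 branches. From Staphylococcus up to the same node: 4 branches. Total: 5 + 4 = 9.

9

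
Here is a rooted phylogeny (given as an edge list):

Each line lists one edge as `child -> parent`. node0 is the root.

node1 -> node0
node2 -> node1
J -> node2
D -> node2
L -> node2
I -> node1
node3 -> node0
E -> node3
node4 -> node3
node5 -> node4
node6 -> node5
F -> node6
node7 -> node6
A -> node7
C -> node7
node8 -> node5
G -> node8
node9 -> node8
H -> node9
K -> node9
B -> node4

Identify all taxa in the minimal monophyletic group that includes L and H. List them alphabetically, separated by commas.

Tracing L: it sits inside (J,D,L).
Tracing H: it sits inside (H,K).
The smallest clade enclosing both is the whole tree (their MRCA is the root), so the answer is all 12 tips in alphabetical order.

A, B, C, D, E, F, G, H, I, J, K, L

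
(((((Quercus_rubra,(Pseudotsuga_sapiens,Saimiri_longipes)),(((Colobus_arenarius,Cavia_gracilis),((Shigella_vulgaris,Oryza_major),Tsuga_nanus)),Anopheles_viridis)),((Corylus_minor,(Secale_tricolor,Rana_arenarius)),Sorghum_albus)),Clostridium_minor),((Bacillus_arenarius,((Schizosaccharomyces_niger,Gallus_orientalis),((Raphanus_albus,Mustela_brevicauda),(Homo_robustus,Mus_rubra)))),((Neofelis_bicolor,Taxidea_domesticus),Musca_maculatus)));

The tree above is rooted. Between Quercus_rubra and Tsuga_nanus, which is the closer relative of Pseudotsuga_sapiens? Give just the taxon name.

Quercus_rubra

The MRCA of Pseudotsuga_sapiens and Quercus_rubra subtends (Quercus_rubra,(Pseudotsuga_sapiens,Saimiri_longipes)) (3 taxa).
The MRCA of Pseudotsuga_sapiens and Tsuga_nanus subtends ((Quercus_rubra,(Pseudotsuga_sapiens,Saimiri_longipes)),(((Colobus_arenarius,Cavia_gracilis),((Shigella_vulgaris,Oryza_major),Tsuga_nanus)),Anopheles_viridis)) (9 taxa).
The first is nested inside the second, so Pseudotsuga_sapiens shares a more recent common ancestor with Quercus_rubra.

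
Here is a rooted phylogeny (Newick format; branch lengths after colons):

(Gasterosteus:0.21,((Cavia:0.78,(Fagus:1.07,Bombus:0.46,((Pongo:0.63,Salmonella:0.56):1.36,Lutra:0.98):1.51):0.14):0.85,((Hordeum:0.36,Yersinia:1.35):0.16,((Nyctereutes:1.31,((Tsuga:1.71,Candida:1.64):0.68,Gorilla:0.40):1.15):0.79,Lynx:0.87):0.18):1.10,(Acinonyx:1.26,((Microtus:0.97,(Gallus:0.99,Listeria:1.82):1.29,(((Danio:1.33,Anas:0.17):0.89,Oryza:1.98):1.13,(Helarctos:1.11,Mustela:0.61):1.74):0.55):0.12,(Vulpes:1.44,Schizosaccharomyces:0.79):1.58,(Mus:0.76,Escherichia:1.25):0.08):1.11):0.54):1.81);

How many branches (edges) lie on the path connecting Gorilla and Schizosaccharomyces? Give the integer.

The MRCA of Gorilla and Schizosaccharomyces is the node subtending ((Cavia,(Fagus,Bombus,((Pongo,Salmonella),Lutra))),((Hordeum,Yersinia),((Nyctereutes,((Tsuga,Candida),Gorilla)),Lynx)),(Acinonyx,((Microtus,(Gallus,Listeria),(((Danio,Anas),Oryza),(Helarctos,Mustela))),(Vulpes,Schizosaccharomyces),(Mus,Escherichia)))).
From Gorilla up to that node: 5 branches. From Schizosaccharomyces up to the same node: 4 branches. Total: 5 + 4 = 9.

9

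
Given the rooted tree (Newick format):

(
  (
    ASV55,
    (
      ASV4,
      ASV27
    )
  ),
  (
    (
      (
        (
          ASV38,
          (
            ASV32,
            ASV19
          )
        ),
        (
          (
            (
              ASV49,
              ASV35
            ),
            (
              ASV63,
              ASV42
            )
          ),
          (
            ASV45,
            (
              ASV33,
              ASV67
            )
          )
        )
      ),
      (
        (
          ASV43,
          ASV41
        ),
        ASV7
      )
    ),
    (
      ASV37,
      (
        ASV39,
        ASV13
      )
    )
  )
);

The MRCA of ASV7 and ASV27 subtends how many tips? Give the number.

The MRCA of ASV7 and ASV27 is the root, so the clade is the entire tree.
That clade contains 19 terminal taxa: ASV13, ASV19, ASV27, ASV32, ASV33, ASV35, ASV37, ASV38, ASV39, ASV4, ASV41, ASV42, ASV43, ASV45, ASV49, ASV55, ASV63, ASV67, ASV7.

19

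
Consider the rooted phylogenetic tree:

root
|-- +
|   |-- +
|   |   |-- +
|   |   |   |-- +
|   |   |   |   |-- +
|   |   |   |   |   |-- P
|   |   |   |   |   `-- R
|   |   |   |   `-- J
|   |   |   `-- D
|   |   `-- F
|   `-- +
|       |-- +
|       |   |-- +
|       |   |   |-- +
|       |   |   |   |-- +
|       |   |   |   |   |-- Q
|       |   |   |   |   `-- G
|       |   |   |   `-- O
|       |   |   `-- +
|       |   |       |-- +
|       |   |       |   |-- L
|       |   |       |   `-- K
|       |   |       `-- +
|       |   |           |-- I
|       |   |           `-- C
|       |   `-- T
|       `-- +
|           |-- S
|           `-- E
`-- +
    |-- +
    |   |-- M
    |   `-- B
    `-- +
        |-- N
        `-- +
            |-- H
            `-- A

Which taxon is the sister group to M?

B

M attaches to the tree at the node subtending (M,B).
The other lineage descending from that same node — the sister group — is the single tip B.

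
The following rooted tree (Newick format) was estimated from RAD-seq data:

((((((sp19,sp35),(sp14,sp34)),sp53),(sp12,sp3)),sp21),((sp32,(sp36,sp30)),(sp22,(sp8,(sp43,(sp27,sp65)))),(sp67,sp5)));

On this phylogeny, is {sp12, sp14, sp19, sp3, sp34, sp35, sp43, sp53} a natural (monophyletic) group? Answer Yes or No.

No

The MRCA of the listed taxa is the root, so the smallest clade containing them is the whole tree.
That clade also contains sp21, sp22, sp27, sp30, sp32, sp36, sp5, sp65, sp67, sp8, which are not in the proposed group, so the group is not monophyletic.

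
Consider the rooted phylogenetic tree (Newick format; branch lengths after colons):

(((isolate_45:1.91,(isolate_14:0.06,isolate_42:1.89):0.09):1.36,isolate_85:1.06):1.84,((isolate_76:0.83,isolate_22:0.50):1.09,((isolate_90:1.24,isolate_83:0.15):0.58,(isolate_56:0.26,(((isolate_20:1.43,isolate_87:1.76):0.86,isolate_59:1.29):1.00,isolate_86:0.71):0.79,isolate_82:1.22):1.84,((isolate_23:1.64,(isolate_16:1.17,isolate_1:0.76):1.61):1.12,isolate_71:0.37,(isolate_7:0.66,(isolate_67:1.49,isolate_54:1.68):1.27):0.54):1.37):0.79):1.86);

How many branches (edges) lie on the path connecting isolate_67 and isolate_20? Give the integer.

The MRCA of isolate_67 and isolate_20 is the node subtending ((isolate_90,isolate_83),(isolate_56,(((isolate_20,isolate_87),isolate_59),isolate_86),isolate_82),((isolate_23,(isolate_16,isolate_1)),isolate_71,(isolate_7,(isolate_67,isolate_54)))).
From isolate_67 up to that node: 4 branches. From isolate_20 up to the same node: 5 branches. Total: 4 + 5 = 9.

9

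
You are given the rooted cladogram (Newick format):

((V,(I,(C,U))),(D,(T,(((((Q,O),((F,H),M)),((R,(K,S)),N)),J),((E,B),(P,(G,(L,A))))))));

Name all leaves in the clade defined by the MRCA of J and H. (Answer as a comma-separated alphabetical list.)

Tracing J: it sits inside ((((Q,O),((F,H),M)),((R,(K,S)),N)),J).
Tracing H: it sits inside (F,H).
The smallest clade enclosing both is ((((Q,O),((F,H),M)),((R,(K,S)),N)),J); the answer is its 10 terminal taxa in alphabetical order.

F, H, J, K, M, N, O, Q, R, S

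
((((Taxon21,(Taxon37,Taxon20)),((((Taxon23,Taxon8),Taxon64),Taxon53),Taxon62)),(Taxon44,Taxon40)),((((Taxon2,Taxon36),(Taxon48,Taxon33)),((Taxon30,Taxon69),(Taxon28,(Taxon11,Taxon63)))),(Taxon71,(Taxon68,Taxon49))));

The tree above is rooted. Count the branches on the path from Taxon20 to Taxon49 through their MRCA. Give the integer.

9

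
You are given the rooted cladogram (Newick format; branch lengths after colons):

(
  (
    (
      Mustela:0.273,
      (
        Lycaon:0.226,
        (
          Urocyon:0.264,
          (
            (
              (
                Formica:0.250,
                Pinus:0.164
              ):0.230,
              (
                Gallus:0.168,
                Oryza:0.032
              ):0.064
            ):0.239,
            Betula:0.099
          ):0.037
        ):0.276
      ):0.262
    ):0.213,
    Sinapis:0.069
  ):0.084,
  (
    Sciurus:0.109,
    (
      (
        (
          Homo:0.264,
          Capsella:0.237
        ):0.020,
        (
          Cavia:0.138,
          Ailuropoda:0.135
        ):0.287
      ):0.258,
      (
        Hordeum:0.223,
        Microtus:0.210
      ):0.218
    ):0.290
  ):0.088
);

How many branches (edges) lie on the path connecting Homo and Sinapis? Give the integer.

The MRCA of Homo and Sinapis is the root of the tree.
From Homo up to that node: 5 branches. From Sinapis up to the same node: 2 branches. Total: 5 + 2 = 7.

7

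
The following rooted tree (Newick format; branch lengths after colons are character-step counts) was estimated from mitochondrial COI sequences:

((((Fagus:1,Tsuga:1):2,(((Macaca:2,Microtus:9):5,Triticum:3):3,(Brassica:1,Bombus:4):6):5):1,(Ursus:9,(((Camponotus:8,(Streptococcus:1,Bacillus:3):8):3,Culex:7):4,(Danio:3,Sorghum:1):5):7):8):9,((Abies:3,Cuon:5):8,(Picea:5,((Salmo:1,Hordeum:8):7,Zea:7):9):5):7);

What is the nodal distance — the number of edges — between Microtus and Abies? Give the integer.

9

The MRCA of Microtus and Abies is the root of the tree.
From Microtus up to that node: 6 branches. From Abies up to the same node: 3 branches. Total: 6 + 3 = 9.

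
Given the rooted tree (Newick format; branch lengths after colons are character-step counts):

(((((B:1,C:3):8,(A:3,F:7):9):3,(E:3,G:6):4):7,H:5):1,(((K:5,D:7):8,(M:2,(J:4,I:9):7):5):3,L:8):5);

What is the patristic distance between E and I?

The path runs E → … → MRCA → … → I; the MRCA is the root of the tree.
Branch lengths along that path: 3 + 4 + 7 + 1 + 5 + 3 + 5 + 7 + 9 = 44.

44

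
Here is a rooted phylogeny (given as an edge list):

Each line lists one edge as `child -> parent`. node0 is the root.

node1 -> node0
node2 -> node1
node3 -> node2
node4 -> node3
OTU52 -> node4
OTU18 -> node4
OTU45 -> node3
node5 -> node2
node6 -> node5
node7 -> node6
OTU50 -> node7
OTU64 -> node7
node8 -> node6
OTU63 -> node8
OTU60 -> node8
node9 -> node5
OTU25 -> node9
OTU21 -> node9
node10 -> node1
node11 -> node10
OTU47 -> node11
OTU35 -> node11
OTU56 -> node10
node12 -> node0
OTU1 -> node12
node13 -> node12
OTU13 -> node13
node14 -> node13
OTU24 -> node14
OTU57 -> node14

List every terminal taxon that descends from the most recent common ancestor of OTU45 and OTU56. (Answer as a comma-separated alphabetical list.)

Tracing OTU45: it sits inside ((OTU52,OTU18),OTU45).
Tracing OTU56: it sits inside ((OTU47,OTU35),OTU56).
The smallest clade enclosing both is ((((OTU52,OTU18),OTU45),(((OTU50,OTU64),(OTU63,OTU60)),(OTU25,OTU21))),((OTU47,OTU35),OTU56)); the answer is its 12 terminal taxa in alphabetical order.

OTU18, OTU21, OTU25, OTU35, OTU45, OTU47, OTU50, OTU52, OTU56, OTU60, OTU63, OTU64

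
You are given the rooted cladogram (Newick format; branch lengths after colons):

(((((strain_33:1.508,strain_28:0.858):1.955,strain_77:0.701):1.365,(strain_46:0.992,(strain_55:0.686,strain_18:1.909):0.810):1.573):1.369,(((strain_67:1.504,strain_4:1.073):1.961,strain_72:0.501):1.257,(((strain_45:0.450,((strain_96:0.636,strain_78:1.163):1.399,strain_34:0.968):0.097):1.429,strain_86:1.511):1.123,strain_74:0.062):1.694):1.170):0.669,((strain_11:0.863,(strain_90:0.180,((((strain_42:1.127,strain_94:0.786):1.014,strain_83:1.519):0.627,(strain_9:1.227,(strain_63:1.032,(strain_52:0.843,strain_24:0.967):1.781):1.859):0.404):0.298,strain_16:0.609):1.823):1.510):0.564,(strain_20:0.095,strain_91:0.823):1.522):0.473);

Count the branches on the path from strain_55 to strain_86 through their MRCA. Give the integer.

The MRCA of strain_55 and strain_86 is the node subtending ((((strain_33,strain_28),strain_77),(strain_46,(strain_55,strain_18))),(((strain_67,strain_4),strain_72),(((strain_45,((strain_96,strain_78),strain_34)),strain_86),strain_74))).
From strain_55 up to that node: 4 branches. From strain_86 up to the same node: 4 branches. Total: 4 + 4 = 8.

8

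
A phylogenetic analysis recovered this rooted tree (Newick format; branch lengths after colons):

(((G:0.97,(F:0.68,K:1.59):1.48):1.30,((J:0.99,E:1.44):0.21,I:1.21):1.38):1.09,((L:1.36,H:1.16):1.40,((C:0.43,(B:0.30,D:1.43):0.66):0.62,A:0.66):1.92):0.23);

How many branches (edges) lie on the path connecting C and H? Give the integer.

5

The MRCA of C and H is the node subtending ((L,H),((C,(B,D)),A)).
From C up to that node: 3 branches. From H up to the same node: 2 branches. Total: 3 + 2 = 5.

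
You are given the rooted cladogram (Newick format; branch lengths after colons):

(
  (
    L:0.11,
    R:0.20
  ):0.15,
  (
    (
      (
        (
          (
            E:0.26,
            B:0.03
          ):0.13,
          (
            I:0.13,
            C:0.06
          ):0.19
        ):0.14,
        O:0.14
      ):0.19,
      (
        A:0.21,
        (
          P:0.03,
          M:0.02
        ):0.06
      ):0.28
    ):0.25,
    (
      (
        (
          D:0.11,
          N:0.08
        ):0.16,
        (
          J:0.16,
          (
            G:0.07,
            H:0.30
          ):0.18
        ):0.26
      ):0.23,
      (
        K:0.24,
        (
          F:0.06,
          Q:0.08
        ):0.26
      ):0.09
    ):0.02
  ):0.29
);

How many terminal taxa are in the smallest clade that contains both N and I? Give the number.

16

The MRCA of N and I is the node subtending (((((E,B),(I,C)),O),(A,(P,M))),(((D,N),(J,(G,H))),(K,(F,Q)))).
That clade contains 16 terminal taxa: A, B, C, D, E, F, G, H, I, J, K, M, N, O, P, Q.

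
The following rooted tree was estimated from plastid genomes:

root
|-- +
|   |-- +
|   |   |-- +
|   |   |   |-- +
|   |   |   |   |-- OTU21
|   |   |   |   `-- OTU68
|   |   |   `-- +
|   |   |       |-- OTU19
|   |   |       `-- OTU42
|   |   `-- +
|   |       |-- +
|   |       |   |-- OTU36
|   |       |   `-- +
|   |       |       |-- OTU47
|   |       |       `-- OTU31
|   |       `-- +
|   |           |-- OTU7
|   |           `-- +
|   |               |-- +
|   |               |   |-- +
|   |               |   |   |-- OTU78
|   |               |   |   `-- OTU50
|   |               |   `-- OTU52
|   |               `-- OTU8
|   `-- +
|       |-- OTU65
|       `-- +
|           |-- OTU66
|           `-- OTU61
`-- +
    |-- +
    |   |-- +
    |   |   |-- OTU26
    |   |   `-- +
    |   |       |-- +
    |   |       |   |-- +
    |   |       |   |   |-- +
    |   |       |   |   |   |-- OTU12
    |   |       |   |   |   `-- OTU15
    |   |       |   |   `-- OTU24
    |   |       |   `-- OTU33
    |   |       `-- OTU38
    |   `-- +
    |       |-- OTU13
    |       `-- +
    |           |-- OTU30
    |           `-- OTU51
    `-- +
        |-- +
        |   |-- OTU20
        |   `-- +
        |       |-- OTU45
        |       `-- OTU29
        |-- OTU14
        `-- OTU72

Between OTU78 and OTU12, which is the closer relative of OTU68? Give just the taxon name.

The MRCA of OTU68 and OTU78 subtends (((OTU21,OTU68),(OTU19,OTU42)),((OTU36,(OTU47,OTU31)),(OTU7,(((OTU78,OTU50),OTU52),OTU8)))) (12 taxa).
The MRCA of OTU68 and OTU12 is the root, subtending the entire tree (29 taxa).
The first is nested inside the second, so OTU68 shares a more recent common ancestor with OTU78.

OTU78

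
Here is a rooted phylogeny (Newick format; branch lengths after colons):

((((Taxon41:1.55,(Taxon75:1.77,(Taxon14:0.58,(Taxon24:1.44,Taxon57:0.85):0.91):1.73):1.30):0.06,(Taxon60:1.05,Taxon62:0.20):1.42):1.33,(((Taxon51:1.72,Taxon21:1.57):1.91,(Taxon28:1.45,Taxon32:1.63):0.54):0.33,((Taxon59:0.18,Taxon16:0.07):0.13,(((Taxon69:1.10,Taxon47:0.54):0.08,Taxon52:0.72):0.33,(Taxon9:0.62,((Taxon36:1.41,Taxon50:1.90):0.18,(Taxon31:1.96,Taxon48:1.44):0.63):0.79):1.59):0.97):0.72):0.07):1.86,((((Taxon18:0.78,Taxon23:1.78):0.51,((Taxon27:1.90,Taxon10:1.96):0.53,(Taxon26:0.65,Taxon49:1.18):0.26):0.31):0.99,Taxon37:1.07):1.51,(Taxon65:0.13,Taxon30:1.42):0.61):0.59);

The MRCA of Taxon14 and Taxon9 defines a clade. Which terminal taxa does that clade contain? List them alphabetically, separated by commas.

Tracing Taxon14: it sits inside (Taxon14,(Taxon24,Taxon57)).
Tracing Taxon9: it sits inside (Taxon9,((Taxon36,Taxon50),(Taxon31,Taxon48))).
The smallest clade enclosing both is (((Taxon41,(Taxon75,(Taxon14,(Taxon24,Taxon57)))),(Taxon60,Taxon62)),(((Taxon51,Taxon21),(Taxon28,Taxon32)),((Taxon59,Taxon16),(((Taxon69,Taxon47),Taxon52),(Taxon9,((Taxon36,Taxon50),(Taxon31,Taxon48))))))); the answer is its 21 terminal taxa in alphabetical order.

Taxon14, Taxon16, Taxon21, Taxon24, Taxon28, Taxon31, Taxon32, Taxon36, Taxon41, Taxon47, Taxon48, Taxon50, Taxon51, Taxon52, Taxon57, Taxon59, Taxon60, Taxon62, Taxon69, Taxon75, Taxon9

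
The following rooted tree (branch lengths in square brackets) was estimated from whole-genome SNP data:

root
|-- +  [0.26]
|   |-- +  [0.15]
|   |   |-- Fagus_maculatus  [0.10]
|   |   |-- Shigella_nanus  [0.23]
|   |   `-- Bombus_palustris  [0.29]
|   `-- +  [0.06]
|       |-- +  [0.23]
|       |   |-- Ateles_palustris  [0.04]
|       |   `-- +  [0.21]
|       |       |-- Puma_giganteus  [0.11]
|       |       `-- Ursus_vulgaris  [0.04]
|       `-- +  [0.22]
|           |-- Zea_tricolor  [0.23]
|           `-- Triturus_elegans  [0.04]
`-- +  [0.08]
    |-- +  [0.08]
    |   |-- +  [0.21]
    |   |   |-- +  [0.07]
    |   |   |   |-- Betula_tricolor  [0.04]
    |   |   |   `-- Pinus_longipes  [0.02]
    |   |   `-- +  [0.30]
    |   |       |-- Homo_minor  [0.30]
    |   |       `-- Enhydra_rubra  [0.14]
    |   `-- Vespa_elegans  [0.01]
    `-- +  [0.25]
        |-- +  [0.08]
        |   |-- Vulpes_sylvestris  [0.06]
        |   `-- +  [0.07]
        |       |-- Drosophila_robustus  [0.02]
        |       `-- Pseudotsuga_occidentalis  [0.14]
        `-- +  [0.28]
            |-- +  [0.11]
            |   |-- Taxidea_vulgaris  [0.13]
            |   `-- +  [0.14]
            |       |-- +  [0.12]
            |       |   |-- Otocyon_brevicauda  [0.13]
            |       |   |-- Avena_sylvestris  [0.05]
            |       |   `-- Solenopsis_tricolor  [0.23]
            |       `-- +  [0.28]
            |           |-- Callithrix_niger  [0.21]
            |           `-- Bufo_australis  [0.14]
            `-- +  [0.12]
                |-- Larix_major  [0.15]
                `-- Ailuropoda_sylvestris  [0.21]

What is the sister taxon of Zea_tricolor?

Triturus_elegans

Zea_tricolor attaches to the tree at the node subtending (Zea_tricolor,Triturus_elegans).
The other lineage descending from that same node — the sister group — is the single tip Triturus_elegans.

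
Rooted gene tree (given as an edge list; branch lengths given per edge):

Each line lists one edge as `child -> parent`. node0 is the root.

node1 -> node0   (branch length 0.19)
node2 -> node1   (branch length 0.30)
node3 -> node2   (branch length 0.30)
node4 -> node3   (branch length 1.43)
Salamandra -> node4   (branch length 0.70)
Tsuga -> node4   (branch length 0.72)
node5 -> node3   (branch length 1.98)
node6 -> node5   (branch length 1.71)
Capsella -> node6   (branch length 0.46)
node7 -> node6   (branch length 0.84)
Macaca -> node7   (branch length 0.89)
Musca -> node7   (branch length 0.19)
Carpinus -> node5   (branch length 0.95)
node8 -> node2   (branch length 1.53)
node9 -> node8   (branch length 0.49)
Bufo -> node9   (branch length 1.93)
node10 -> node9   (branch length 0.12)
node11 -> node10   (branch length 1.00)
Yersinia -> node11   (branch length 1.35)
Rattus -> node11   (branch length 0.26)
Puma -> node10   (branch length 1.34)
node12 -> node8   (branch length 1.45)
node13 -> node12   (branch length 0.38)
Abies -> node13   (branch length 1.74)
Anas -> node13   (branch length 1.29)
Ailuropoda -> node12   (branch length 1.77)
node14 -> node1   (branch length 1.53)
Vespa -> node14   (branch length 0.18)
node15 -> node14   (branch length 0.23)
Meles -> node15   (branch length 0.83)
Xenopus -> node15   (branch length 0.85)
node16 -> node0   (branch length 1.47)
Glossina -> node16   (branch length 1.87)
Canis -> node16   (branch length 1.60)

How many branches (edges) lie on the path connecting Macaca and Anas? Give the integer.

9

The MRCA of Macaca and Anas is the node subtending (((Salamandra,Tsuga),((Capsella,(Macaca,Musca)),Carpinus)),((Bufo,((Yersinia,Rattus),Puma)),((Abies,Anas),Ailuropoda))).
From Macaca up to that node: 5 branches. From Anas up to the same node: 4 branches. Total: 5 + 4 = 9.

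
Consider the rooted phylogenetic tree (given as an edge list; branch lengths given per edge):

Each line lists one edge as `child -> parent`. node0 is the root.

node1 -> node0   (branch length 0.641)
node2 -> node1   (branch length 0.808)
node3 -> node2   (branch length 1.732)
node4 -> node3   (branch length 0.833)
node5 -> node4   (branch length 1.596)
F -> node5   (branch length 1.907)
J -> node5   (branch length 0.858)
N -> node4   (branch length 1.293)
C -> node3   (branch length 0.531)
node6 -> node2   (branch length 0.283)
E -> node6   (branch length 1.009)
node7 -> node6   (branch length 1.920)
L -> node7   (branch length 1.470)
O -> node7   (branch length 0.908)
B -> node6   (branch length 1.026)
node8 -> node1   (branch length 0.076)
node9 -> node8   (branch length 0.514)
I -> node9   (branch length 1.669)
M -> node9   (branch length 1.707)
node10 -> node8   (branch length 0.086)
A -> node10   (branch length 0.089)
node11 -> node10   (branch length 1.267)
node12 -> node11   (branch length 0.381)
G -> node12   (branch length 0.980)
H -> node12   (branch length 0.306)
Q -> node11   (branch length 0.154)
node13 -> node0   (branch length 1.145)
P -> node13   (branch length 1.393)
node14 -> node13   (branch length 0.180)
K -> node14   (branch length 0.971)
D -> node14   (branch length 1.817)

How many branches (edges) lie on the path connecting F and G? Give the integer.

The MRCA of F and G is the node subtending (((((F,J),N),C),(E,(L,O),B)),((I,M),(A,((G,H),Q)))).
From F up to that node: 5 branches. From G up to the same node: 5 branches. Total: 5 + 5 = 10.

10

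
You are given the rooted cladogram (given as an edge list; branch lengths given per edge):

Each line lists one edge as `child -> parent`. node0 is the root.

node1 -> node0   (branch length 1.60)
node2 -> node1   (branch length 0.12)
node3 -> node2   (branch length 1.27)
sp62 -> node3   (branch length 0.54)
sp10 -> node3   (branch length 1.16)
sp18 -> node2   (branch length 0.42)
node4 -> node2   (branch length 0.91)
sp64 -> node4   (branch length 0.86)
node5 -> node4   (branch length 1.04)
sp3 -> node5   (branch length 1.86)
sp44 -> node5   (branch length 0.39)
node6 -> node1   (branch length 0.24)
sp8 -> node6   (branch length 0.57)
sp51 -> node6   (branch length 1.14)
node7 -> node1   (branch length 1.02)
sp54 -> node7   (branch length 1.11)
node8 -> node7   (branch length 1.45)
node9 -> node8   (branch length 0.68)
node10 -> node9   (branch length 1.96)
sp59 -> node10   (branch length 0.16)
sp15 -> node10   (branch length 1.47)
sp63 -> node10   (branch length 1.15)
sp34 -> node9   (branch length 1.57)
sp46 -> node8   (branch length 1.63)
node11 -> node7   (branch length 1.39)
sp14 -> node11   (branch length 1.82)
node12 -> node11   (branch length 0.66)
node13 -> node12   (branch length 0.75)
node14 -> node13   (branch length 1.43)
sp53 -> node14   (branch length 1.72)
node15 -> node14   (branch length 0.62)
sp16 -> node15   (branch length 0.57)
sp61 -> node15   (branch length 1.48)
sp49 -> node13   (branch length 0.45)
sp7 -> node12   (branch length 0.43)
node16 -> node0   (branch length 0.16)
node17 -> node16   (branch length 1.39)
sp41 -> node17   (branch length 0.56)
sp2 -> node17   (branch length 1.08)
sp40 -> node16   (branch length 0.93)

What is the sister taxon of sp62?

sp10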